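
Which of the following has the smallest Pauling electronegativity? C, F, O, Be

Be

EN rises left→right (higher Z_eff, smaller atoms) and falls top→bottom (larger, more shielded atoms).
All lie in period 2, so electronegativity increases left to right.
The smallest Pauling electronegativity among these belongs to Be.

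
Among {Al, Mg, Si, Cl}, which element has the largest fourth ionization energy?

Al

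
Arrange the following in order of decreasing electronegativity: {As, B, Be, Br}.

Br, As, B, Be

Be is in period 2, group 2; B is in period 2, group 13; As is in period 4, group 15; Br is in period 4, group 17.
Smaller atoms with higher effective nuclear charge are more electronegative.
Here both period and group differ, so the two effects have to be weighed against each other.
B > Be: both are in period 2; the period trend gives B the larger value.
As > B: period and group pull opposite ways; the across-period shift dominates (2.18 vs 2.04).
Br > As: both are in period 4; the period trend gives Br the larger value.
For reference (Pauling): Be 1.57, B 2.04, As 2.18, Br 2.96.
So from highest to lowest: Br > As > B > Be.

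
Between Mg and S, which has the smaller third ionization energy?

S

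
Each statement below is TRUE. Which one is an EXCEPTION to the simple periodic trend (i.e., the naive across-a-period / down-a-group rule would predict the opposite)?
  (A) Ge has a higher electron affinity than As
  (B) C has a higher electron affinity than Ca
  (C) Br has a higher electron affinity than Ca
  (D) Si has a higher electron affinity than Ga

(A)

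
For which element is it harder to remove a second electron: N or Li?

Li

IE_2 is the cost of taking one more electron from the +1 cation: N⁺ still has 4 valence electrons; Li⁺ is the bare [He] core.
Core electrons are held far more tightly than valence electrons, so Li tops the IE_2 order.
Tabulated IE_2 (kJ/mol): N 2856, Li 7298.
Putting it together, IE_2: N < Li.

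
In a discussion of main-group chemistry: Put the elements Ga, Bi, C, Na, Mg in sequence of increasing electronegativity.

Na, Mg, Ga, Bi, C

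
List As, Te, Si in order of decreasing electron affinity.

Si is in period 3, group 14; As is in period 4, group 15; Te is in period 5, group 16.
Adding an electron releases more energy for atoms nearer the top right (short of the noble gases).
These sit on a diagonal, where the across-period and down-group effects partly cancel.
Si > As: the two effects oppose for this pair; the down-group effect wins (134 vs 78 kJ/mol).
Te > Si: period and group pull opposite ways; the across-period shift dominates (190 vs 134 kJ/mol).
Tabulated electron affinity (kJ/mol): Si 134, As 78, Te 190.
So from highest to lowest: Te > Si > As.

Te > Si > As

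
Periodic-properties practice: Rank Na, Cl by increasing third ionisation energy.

The third ionization energy removes an electron from the +2 ion. For each element: Na²⁺ is already 1 electron into the core; Cl²⁺ still has 5 valence electrons.
Pulling an electron out of a noble-gas core costs far more than removing a remaining valence electron, so Na sits at the high end of IE_3.
The numbers (kJ/mol): Na 6910, Cl 3822.
Putting it together, IE_3: Cl < Na.

Cl, Na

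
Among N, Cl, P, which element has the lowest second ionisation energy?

After 1 electron has been removed, what remains? N⁺ still has 4 valence electrons; Cl⁺ still has 6 valence electrons; P⁺ still has 4 valence electrons.
All are still removing valence electrons, so compare the +1 ions as you would atoms: IE_2 generally rises across a period (higher Z_eff) and falls down a group (larger shell), subject to the usual subshell exceptions.
Valence configurations: N⁺ [He]2s²2p², Cl⁺ [Ne]3s²3p⁴, P⁺ [Ne]3s²3p².
Tabulated IE_2 (kJ/mol): N 2856, Cl 2298, P 1907.
So the second ionization energies run P < Cl < N.

P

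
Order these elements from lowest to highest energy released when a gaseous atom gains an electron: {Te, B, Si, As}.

B is in period 2, group 13; Si is in period 3, group 14; As is in period 4, group 15; Te is in period 5, group 16.
Atoms with high Z_eff and room in the valence shell (especially the halogens) have the most exothermic electron affinities.
A diagonal step moves right (one effect) and down (the opposite effect) at once.
As > B: the two effects oppose for this pair; the across-period effect wins (78 vs 27 kJ/mol).
Si > As: period and group pull opposite ways; the down-group shift dominates (134 vs 78 kJ/mol).
Te > Si: period and group pull opposite ways; the across-period shift dominates (190 vs 134 kJ/mol).
Approximate values (kJ/mol): B 27, Si 134, As 78, Te 190.
So from lowest to highest: B < As < Si < Te.

B < As < Si < Te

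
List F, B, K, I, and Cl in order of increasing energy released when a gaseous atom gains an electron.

B < K < I < F < Cl

B is in period 2, group 13; F is in period 2, group 17; Cl is in period 3, group 17; K is in period 4, group 1; I is in period 5, group 17.
Electron affinity generally becomes more exothermic across a period toward the halogens and less exothermic down a group.
Neither a single period nor a single group — weigh both effects.
K > B: this pair runs against the simple trend — see the exception note.
I > K: the two effects oppose for this pair; the across-period effect wins (295 vs 48 kJ/mol).
F > I: they share group 17; the group trend gives F the larger value.
Cl > F: this pair runs against the simple trend — see the exception note.
Note the exception: K has a higher electron affinity than B, contrary to the simple trend — B's ns²np¹ configuration gives only a small electron affinity — the sparsely filled np subshell binds an added electron weakly.
Note the exception: Cl has a higher electron affinity than F, contrary to the simple trend — F's small 2p subshell makes the incoming electron feel strong e⁻–e⁻ repulsion, so Cl actually releases more energy on gaining an electron.
Approximate values (kJ/mol): B 27, F 328, Cl 349, K 48, I 295.
So from lowest to highest: B < K < I < F < Cl.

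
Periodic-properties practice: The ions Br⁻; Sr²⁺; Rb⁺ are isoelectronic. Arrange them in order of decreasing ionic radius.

All of these have 36 electrons, so size is governed by nuclear charge alone: the more protons, the stronger the pull on the same electron cloud, and the smaller the ion.
Nuclear charges: Sr²⁺ (Z=38), Rb⁺ (Z=37), Br⁻ (Z=35).
Largest to smallest: Br⁻ > Rb⁺ > Sr²⁺.

Br⁻ > Rb⁺ > Sr²⁺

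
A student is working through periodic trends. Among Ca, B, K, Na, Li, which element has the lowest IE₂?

Ca

The second ionization energy removes an electron from the +1 ion. For each element: Ca⁺ still has 1 valence electron; B⁺ still has 2 valence electrons; K⁺ is the bare [Ar] core; Na⁺ is the bare [Ne] core; Li⁺ is the bare [He] core.
Core electrons are held far more tightly than valence electrons, so K, Na and Li top the IE_2 order.
Valence configurations: Ca⁺ [Ar]4s¹, B⁺ [He]2s².
Tabulated IE_2 (kJ/mol): Ca 1145, B 2427, K 3052, Na 4562, Li 7298.
So the second ionization energies run Ca < B < K < Na < Li.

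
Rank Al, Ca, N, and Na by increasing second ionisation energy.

Ca < Al < N < Na

The second ionization energy removes an electron from the +1 ion. For each element: Al⁺ still has 2 valence electrons; Ca⁺ still has 1 valence electron; N⁺ still has 4 valence electrons; Na⁺ is the bare [Ne] core.
Breaking into a closed-shell core is much more expensive than removing a leftover valence electron — Na has the largest IE_2 here.
Valence configurations: Al⁺ [Ne]3s², Ca⁺ [Ar]4s¹, N⁺ [He]2s²2p².
Tabulated IE_2 (kJ/mol): Al 1817, Ca 1145, N 2856, Na 4562.
Putting it together, IE_2: Ca < Al < N < Na.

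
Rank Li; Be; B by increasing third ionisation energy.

Consider each +2 ion: Li²⁺ is already 1 electron into the core; Be²⁺ is the bare [He] core; B²⁺ still has 1 valence electron.
Core electrons are held far more tightly than valence electrons, so Li and Be top the IE_3 order.
Tabulated IE_3 (kJ/mol): Li 11815, Be 14849, B 3660.
Hence IE_3: B < Li < Be.

B < Li < Be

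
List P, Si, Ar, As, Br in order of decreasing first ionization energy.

Si is in period 3, group 14; P is in period 3, group 15; Ar is in period 3, group 18; As is in period 4, group 15; Br is in period 4, group 17.
Across a period the outer electron is held more tightly (higher IE₁); down a group it sits in a higher shell, more shielded, and comes off more easily.
Neither a single period nor a single group — weigh both effects.
As > Si: period and group pull opposite ways; the across-period shift dominates (947 vs 786 kJ/mol).
P > As: P sits above As in group 15, so the down-group effect alone puts P higher.
Br > P: the two effects oppose for this pair; the across-period effect wins (1140 vs 1012 kJ/mol).
Ar > Br: relative to Br, both the across-period and down-group shifts push Ar's first ionization energy up.
Tabulated first ionization energy (kJ/mol): Si 786, P 1012, Ar 1521, As 947, Br 1140.
So from highest to lowest: Ar > Br > P > As > Si.

Ar, Br, P, As, Si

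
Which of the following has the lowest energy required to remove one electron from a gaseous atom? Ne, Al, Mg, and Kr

Al

Ne is in period 2, group 18; Mg is in period 3, group 2; Al is in period 3, group 13; Kr is in period 4, group 18.
First ionization energy rises across a period (greater Z_eff holds electrons more tightly) and falls down a group (valence electrons are farther from the nucleus).
These span different periods and groups, so the two trends combine.
Mg > Al: this pair runs against the simple trend — see the exception note.
Kr > Mg: the two effects oppose for this pair; the across-period effect wins (1351 vs 738 kJ/mol).
Ne > Kr: they share group 18; the group trend gives Ne the larger value.
Note the exception: Mg has a higher first ionization energy than Al, contrary to the simple trend — Al's single 3p electron is easier to remove than one from Mg's filled 3s².
Approximate values (kJ/mol): Ne 2081, Mg 738, Al 578, Kr 1351.
The lowest energy required to remove one electron from a gaseous atom among these belongs to Al.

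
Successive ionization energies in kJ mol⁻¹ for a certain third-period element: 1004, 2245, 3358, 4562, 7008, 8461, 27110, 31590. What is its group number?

Group 16

Look for the largest jump between consecutive ionization energies: IE7/IE6 ≈ 3.2, far larger than any earlier ratio.
That jump marks the point where a core electron is being removed. So the atom has 6 valence electrons.
A main-group element with 6 valence electrons is in group 16.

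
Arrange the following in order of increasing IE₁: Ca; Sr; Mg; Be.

Sr, Ca, Mg, Be

Removing the outermost electron gets harder across a period and easier down a group.
All are in group 2, so first ionization energy increases up the group.
So from lowest to highest: Sr < Ca < Mg < Be.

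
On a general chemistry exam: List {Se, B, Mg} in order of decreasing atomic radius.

Mg, Se, B

B is in period 2, group 13; Mg is in period 3, group 2; Se is in period 4, group 16.
Radius decreases left→right (rising Z_eff, same n) and increases top→bottom (higher n).
These span different periods and groups, so the two trends combine.
Se > B: period and group pull opposite ways; the down-group shift dominates (116 vs 85 pm).
Mg > Se: period and group pull opposite ways; the across-period shift dominates (139 vs 116 pm).
Approximate values (pm): B 85, Mg 139, Se 116.
So from largest to smallest: Mg > Se > B.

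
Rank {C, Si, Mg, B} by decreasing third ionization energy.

Mg > C > B > Si

After 2 electrons have been removed, what remains? C²⁺ still has 2 valence electrons; Si²⁺ still has 2 valence electrons; Mg²⁺ is the bare [Ne] core; B²⁺ still has 1 valence electron.
Core electrons are held far more tightly than valence electrons, so Mg tops the IE_3 order.
Valence configurations: C²⁺ [He]2s², Si²⁺ [Ne]3s², B²⁺ [He]2s¹.
The numbers (kJ/mol): C 4620, Si 3232, Mg 7733, B 3660.
So the third ionization energies run Si < B < C < Mg.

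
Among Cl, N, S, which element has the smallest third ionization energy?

S

The third ionization energy removes an electron from the +2 ion. For each element: Cl²⁺ still has 5 valence electrons; N²⁺ still has 3 valence electrons; S²⁺ still has 4 valence electrons.
All are still removing valence electrons, so compare the +2 ions as you would atoms: IE_3 generally rises across a period (higher Z_eff) and falls down a group (larger shell), subject to the usual subshell exceptions.
Valence configurations: Cl²⁺ [Ne]3s²3p³, N²⁺ [He]2s²2p¹, S²⁺ [Ne]3s²3p².
Approximate IE_3 values (kJ/mol): Cl 3822, N 4578, S 3357.
Putting it together, IE_3: S < Cl < N.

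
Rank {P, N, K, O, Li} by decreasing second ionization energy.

Li > O > K > N > P

Consider each +1 ion: P⁺ still has 4 valence electrons; N⁺ still has 4 valence electrons; K⁺ is the bare [Ar] core; O⁺ still has 5 valence electrons; Li⁺ is the bare [He] core.
Usually core removal costs more than valence removal, but here the competition is close: a tightly held n=2 valence electron can cost more to remove than an n=3 core electron, so the actual values have to decide it.
Valence configurations: P⁺ [Ne]3s²3p², N⁺ [He]2s²2p², O⁺ [He]2s²2p³.
Tabulated IE_2 (kJ/mol): P 1907, N 2856, K 3052, O 3388, Li 7298.
So the second ionization energies run P < N < K < O < Li.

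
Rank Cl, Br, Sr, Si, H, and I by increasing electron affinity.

H is in period 1, group 1; Si is in period 3, group 14; Cl is in period 3, group 17; Br is in period 4, group 17; Sr is in period 5, group 2; I is in period 5, group 17.
Adding an electron releases more energy for atoms nearer the top right (short of the noble gases).
Neither a single period nor a single group — weigh both effects.
H > Sr: period and group pull opposite ways; the down-group shift dominates (73 vs 5 kJ/mol).
Si > H: the two effects oppose for this pair; the across-period effect wins (134 vs 73 kJ/mol).
I > Si: period and group pull opposite ways; the across-period shift dominates (295 vs 134 kJ/mol).
Br > I: they share group 17; the group trend gives Br the larger value.
Cl > Br: Cl sits above Br in group 17, so the down-group effect alone puts Cl higher.
Tabulated electron affinity (kJ/mol): H 73, Si 134, Cl 349, Br 325, Sr 5, I 295.
So from lowest to highest: Sr < H < Si < I < Br < Cl.

Sr < H < Si < I < Br < Cl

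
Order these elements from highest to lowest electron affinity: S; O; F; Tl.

O is in period 2, group 16; F is in period 2, group 17; S is in period 3, group 16; Tl is in period 6, group 13.
Adding an electron releases more energy for atoms nearer the top right (short of the noble gases).
These span different periods and groups, so the two trends combine.
O > Tl: relative to Tl, both the across-period and down-group shifts push O's electron affinity up.
S > O: this pair runs against the simple trend — see the exception note.
F > S: relative to S, both the across-period and down-group shifts push F's electron affinity up.
Note the exception: S has a higher electron affinity than O, contrary to the simple trend — the compact 2p subshell of O repels the added electron more than S's larger 3p does.
Tabulated electron affinity (kJ/mol): O 141, F 328, S 200, Tl 19.
So from highest to lowest: F > S > O > Tl.

F > S > O > Tl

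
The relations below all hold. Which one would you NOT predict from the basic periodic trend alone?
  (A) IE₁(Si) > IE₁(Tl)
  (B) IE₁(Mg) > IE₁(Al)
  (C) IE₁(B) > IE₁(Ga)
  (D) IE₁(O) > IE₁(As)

(B)

The general trend: IE₁ increases across a period and decreases down a group.
(A) Si (period 3, group 14) vs Tl (period 6, group 13): the stated order agrees with the simple trend.
(B) Mg (period 3, group 2) vs Al (period 3, group 13): the stated order contradicts the simple trend.
(C) B (period 2, group 13) vs Ga (period 4, group 13): the stated order agrees with the simple trend.
(D) O (period 2, group 16) vs As (period 4, group 15): the stated order agrees with the simple trend.
The exception is (B): Al's single 3p electron is easier to remove than one from Mg's filled 3s².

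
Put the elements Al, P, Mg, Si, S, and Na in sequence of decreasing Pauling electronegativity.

Na is in period 3, group 1; Mg is in period 3, group 2; Al is in period 3, group 13; Si is in period 3, group 14; P is in period 3, group 15; S is in period 3, group 16.
Electronegativity increases across a period and decreases down a group, tracking effective nuclear charge and atomic size.
All lie in period 3, so electronegativity increases left to right.
So from highest to lowest: S > P > Si > Al > Mg > Na.

S, P, Si, Al, Mg, Na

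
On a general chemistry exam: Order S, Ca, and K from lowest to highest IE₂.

The second ionization energy removes an electron from the +1 ion. For each element: S⁺ still has 5 valence electrons; Ca⁺ still has 1 valence electron; K⁺ is the bare [Ar] core.
Core electrons are held far more tightly than valence electrons, so K tops the IE_2 order.
Valence configurations: S⁺ [Ne]3s²3p³, Ca⁺ [Ar]4s¹.
Tabulated IE_2 (kJ/mol): S 2252, Ca 1145, K 3052.
Hence IE_2: Ca < S < K.

Ca, S, K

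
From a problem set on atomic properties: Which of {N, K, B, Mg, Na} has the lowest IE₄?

After 3 electrons have been removed, what remains? N³⁺ still has 2 valence electrons; K³⁺ is already 2 electrons into the core; B³⁺ is the bare [He] core; Mg³⁺ is already 1 electron into the core; Na³⁺ is already 2 electrons into the core.
Usually core removal costs more than valence removal, but here the competition is close: a tightly held n=2 valence electron can cost more to remove than an n=3 core electron, so the actual values have to decide it.
Approximate IE_4 values (kJ/mol): N 7475, K 5877, B 25026, Mg 10543, Na 9543.
Putting it together, IE_4: K < N < Na < Mg < B.

K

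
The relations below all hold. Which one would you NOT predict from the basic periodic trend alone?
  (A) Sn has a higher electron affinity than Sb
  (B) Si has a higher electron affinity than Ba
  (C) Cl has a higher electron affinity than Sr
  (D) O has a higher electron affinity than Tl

(A)

The general trend: electron affinity increases across a period and decreases down a group.
(A) Sn (period 5, group 14) vs Sb (period 5, group 15): the stated order contradicts the simple trend.
(B) Si (period 3, group 14) vs Ba (period 6, group 2): the stated order agrees with the simple trend.
(C) Cl (period 3, group 17) vs Sr (period 5, group 2): the stated order agrees with the simple trend.
(D) O (period 2, group 16) vs Tl (period 6, group 13): the stated order agrees with the simple trend.
The exception is (A): adding an electron to Sb's half-filled 5p³ is unfavourable, so Sn has the more exothermic EA.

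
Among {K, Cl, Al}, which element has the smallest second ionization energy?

The second ionization energy removes an electron from the +1 ion. For each element: K⁺ is the bare [Ar] core; Cl⁺ still has 6 valence electrons; Al⁺ still has 2 valence electrons.
Breaking into a closed-shell core is much more expensive than removing a leftover valence electron — K has the largest IE_2 here.
Valence configurations: Cl⁺ [Ne]3s²3p⁴, Al⁺ [Ne]3s².
Approximate IE_2 values (kJ/mol): K 3052, Cl 2298, Al 1817.
So the second ionization energies run Al < Cl < K.

Al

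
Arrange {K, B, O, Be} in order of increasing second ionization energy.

After 1 electron has been removed, what remains? K⁺ is the bare [Ar] core; B⁺ still has 2 valence electrons; O⁺ still has 5 valence electrons; Be⁺ still has 1 valence electron.
Usually core removal costs more than valence removal, but here the competition is close: a tightly held n=2 valence electron can cost more to remove than an n=3 core electron, so the actual values have to decide it.
Valence configurations: B⁺ [He]2s², O⁺ [He]2s²2p³, Be⁺ [He]2s¹.
The numbers (kJ/mol): K 3052, B 2427, O 3388, Be 1757.
Hence IE_2: Be < B < K < O.

Be, B, K, O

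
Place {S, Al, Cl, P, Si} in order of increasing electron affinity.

Al, P, Si, S, Cl

Al is in period 3, group 13; Si is in period 3, group 14; P is in period 3, group 15; S is in period 3, group 16; Cl is in period 3, group 17.
Adding an electron releases more energy for atoms nearer the top right (short of the noble gases).
All lie in period 3; the across-period trend (electron affinity increases left to right) applies, with the exception below.
Note the exception: Si has a higher electron affinity than P, contrary to the simple trend — adding an electron to P's half-filled 3p³ is unfavourable, so Si (3p²) has the more exothermic EA.
For reference (kJ/mol): Al 42, Si 134, P 72, S 200, Cl 349.
So from lowest to highest: Al < P < Si < S < Cl.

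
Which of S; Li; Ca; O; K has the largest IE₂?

The second ionization energy removes an electron from the +1 ion. For each element: S⁺ still has 5 valence electrons; Li⁺ is the bare [He] core; Ca⁺ still has 1 valence electron; O⁺ still has 5 valence electrons; K⁺ is the bare [Ar] core.
Usually core removal costs more than valence removal, but here the competition is close: a tightly held n=2 valence electron can cost more to remove than an n=3 core electron, so the actual values have to decide it.
Valence configurations: S⁺ [Ne]3s²3p³, Ca⁺ [Ar]4s¹, O⁺ [He]2s²2p³.
Tabulated IE_2 (kJ/mol): S 2252, Li 7298, Ca 1145, O 3388, K 3052.
So the second ionization energies run Ca < S < K < O < Li.

Li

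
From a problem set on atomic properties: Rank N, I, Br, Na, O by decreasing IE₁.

N, O, Br, I, Na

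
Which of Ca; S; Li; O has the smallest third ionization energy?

IE_3 is the cost of taking one more electron from the +2 cation: Ca²⁺ is the bare [Ar] core; S²⁺ still has 4 valence electrons; Li²⁺ is already 1 electron into the core; O²⁺ still has 4 valence electrons.
Usually core removal costs more than valence removal, but here the competition is close: a tightly held n=2 valence electron can cost more to remove than an n=3 core electron, so the actual values have to decide it.
Valence configurations: S²⁺ [Ne]3s²3p², O²⁺ [He]2s²2p².
The numbers (kJ/mol): Ca 4912, S 3357, Li 11815, O 5300.
Hence IE_3: S < Ca < O < Li.

S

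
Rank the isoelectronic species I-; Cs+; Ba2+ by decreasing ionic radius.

I-, Cs+, Ba2+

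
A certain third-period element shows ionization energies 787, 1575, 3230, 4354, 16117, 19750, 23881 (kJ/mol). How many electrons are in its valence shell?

Look for the largest jump between consecutive ionization energies: IE5/IE4 ≈ 3.7, far larger than any earlier ratio.
That jump marks the point where a core electron is being removed. So the atom has 4 valence electrons.

4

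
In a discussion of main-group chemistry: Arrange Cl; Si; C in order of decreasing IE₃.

C > Cl > Si

Consider each +2 ion: Cl²⁺ still has 5 valence electrons; Si²⁺ still has 2 valence electrons; C²⁺ still has 2 valence electrons.
All are still removing valence electrons, so compare the +2 ions as you would atoms: IE_3 generally rises across a period (higher Z_eff) and falls down a group (larger shell), subject to the usual subshell exceptions.
Valence configurations: Cl²⁺ [Ne]3s²3p³, Si²⁺ [Ne]3s², C²⁺ [He]2s².
Tabulated IE_3 (kJ/mol): Cl 3822, Si 3232, C 4620.
Hence IE_3: Si < Cl < C.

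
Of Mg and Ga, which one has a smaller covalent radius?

Ga

Mg is in period 3, group 2; Ga is in period 4, group 13.
Radius decreases left→right (rising Z_eff, same n) and increases top→bottom (higher n).
These sit on a diagonal, where the across-period and down-group effects partly cancel.
Mg > Ga: the two effects oppose for this pair; the across-period effect wins (139 vs 124 pm).
Tabulated atomic radius (pm): Mg 139, Ga 124.
So Ga has the smaller covalent radius (Ga < Mg).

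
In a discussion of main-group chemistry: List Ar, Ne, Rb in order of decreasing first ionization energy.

Ne is in period 2, group 18; Ar is in period 3, group 18; Rb is in period 5, group 1.
Removing the outermost electron gets harder across a period and easier down a group.
These span different periods and groups, so the two trends combine.
Ar > Rb: both effects reinforce here, so Ar is clearly the higher of the two.
Ne > Ar: Ne sits above Ar in group 18, so the down-group effect alone puts Ne higher.
Tabulated first ionization energy (kJ/mol): Ne 2081, Ar 1521, Rb 403.
So from highest to lowest: Ne > Ar > Rb.

Ne > Ar > Rb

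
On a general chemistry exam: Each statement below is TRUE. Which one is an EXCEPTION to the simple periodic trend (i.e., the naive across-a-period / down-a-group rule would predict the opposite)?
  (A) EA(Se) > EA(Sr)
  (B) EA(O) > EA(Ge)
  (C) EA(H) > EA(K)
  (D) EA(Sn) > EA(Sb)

The general trend: electron affinity increases across a period and decreases down a group.
(A) Se (period 4, group 16) vs Sr (period 5, group 2): the stated order agrees with the simple trend.
(B) O (period 2, group 16) vs Ge (period 4, group 14): the stated order agrees with the simple trend.
(C) H (period 1, group 1) vs K (period 4, group 1): the stated order agrees with the simple trend.
(D) Sn (period 5, group 14) vs Sb (period 5, group 15): the stated order contradicts the simple trend.
The exception is (D): adding an electron to Sb's half-filled 5p³ is unfavourable, so Sn has the more exothermic EA.

(D)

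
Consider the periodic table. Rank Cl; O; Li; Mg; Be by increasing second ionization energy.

The second ionization energy removes an electron from the +1 ion. For each element: Cl⁺ still has 6 valence electrons; O⁺ still has 5 valence electrons; Li⁺ is the bare [He] core; Mg⁺ still has 1 valence electron; Be⁺ still has 1 valence electron.
Breaking into a closed-shell core is much more expensive than removing a leftover valence electron — Li has the largest IE_2 here.
Valence configurations: Cl⁺ [Ne]3s²3p⁴, O⁺ [He]2s²2p³, Mg⁺ [Ne]3s¹, Be⁺ [He]2s¹.
Tabulated IE_2 (kJ/mol): Cl 2298, O 3388, Li 7298, Mg 1451, Be 1757.
Hence IE_2: Mg < Be < Cl < O < Li.

Mg < Be < Cl < O < Li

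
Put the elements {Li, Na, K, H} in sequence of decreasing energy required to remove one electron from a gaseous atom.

H is in period 1, group 1; Li is in period 2, group 1; Na is in period 3, group 1; K is in period 4, group 1.
IE₁ increases left→right with effective nuclear charge and decreases top→bottom as the valence shell moves farther out.
All are in group 1, so first ionization energy increases up the group.
So from highest to lowest: H > Li > Na > K.

H > Li > Na > K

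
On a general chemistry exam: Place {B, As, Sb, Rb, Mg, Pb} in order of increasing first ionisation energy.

Rb < Pb < Mg < B < Sb < As

B is in period 2, group 13; Mg is in period 3, group 2; As is in period 4, group 15; Rb is in period 5, group 1; Sb is in period 5, group 15; Pb is in period 6, group 14.
Across a period the outer electron is held more tightly (higher IE₁); down a group it sits in a higher shell, more shielded, and comes off more easily.
These span different periods and groups, so the two trends combine.
Pb > Rb: the two effects oppose for this pair; the across-period effect wins (716 vs 403 kJ/mol).
Mg > Pb: period and group pull opposite ways; the down-group shift dominates (738 vs 716 kJ/mol).
B > Mg: relative to Mg, both the across-period and down-group shifts push B's first ionization energy up.
Sb > B: the two effects oppose for this pair; the across-period effect wins (831 vs 801 kJ/mol).
As > Sb: they share group 15; the group trend gives As the larger value.
Tabulated first ionization energy (kJ/mol): B 801, Mg 738, As 947, Rb 403, Sb 831, Pb 716.
So from lowest to highest: Rb < Pb < Mg < B < Sb < As.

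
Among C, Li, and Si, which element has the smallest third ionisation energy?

Si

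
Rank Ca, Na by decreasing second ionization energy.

Na > Ca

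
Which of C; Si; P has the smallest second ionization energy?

Consider each +1 ion: C⁺ still has 3 valence electrons; Si⁺ still has 3 valence electrons; P⁺ still has 4 valence electrons.
All are still removing valence electrons, so compare the +1 ions as you would atoms: IE_2 generally rises across a period (higher Z_eff) and falls down a group (larger shell), subject to the usual subshell exceptions.
Valence configurations: C⁺ [He]2s²2p¹, Si⁺ [Ne]3s²3p¹, P⁺ [Ne]3s²3p².
The numbers (kJ/mol): C 2353, Si 1577, P 1907.
Overall IE_2 order: Si < P < C.

Si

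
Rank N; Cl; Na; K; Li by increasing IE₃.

Cl, K, N, Na, Li

After 2 electrons have been removed, what remains? N²⁺ still has 3 valence electrons; Cl²⁺ still has 5 valence electrons; Na²⁺ is already 1 electron into the core; K²⁺ is already 1 electron into the core; Li²⁺ is already 1 electron into the core.
Usually core removal costs more than valence removal, but here the competition is close: a tightly held n=2 valence electron can cost more to remove than an n=3 core electron, so the actual values have to decide it.
Valence configurations: N²⁺ [He]2s²2p¹, Cl²⁺ [Ne]3s²3p³.
The numbers (kJ/mol): N 4578, Cl 3822, Na 6910, K 4420, Li 11815.
Putting it together, IE_3: Cl < K < N < Na < Li.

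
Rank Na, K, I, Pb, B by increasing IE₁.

Across a period the outer electron is held more tightly (higher IE₁); down a group it sits in a higher shell, more shielded, and comes off more easily.
These span different periods and groups, so the two trends combine.
Na > K: they share group 1; the group trend gives Na the larger value.
Pb > Na: period and group pull opposite ways; the across-period shift dominates (716 vs 496 kJ/mol).
B > Pb: period and group pull opposite ways; the down-group shift dominates (801 vs 716 kJ/mol).
I > B: period and group pull opposite ways; the across-period shift dominates (1008 vs 801 kJ/mol).
Approximate values (kJ/mol): B 801, Na 496, K 419, I 1008, Pb 716.
So from lowest to highest: K < Na < Pb < B < I.

K < Na < Pb < B < I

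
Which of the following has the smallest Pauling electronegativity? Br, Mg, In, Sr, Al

Sr

Mg is in period 3, group 2; Al is in period 3, group 13; Br is in period 4, group 17; Sr is in period 5, group 2; In is in period 5, group 13.
Smaller atoms with higher effective nuclear charge are more electronegative.
Here both period and group differ, so the two effects have to be weighed against each other.
Mg > Sr: they share group 2; the group trend gives Mg the larger value.
Al > Mg: Al lies to the right of Mg in period 3, so the across-period effect alone puts Al higher.
In > Al: this pair runs against the simple trend — see the exception note.
Br > In: relative to In, both the across-period and down-group shifts push Br's electronegativity up.
Note the exception: In has a higher electronegativity than Al, contrary to the simple trend — poor shielding by filled d (and f) subshells raises the heavier element's effective nuclear charge more than the simple down-group trend predicts.
Tabulated electronegativity (Pauling): Mg 1.31, Al 1.61, Br 2.96, Sr 0.95, In 1.78.
The smallest Pauling electronegativity among these belongs to Sr.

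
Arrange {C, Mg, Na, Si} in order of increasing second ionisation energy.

Mg, Si, C, Na

The second ionization energy removes an electron from the +1 ion. For each element: C⁺ still has 3 valence electrons; Mg⁺ still has 1 valence electron; Na⁺ is the bare [Ne] core; Si⁺ still has 3 valence electrons.
Core electrons are held far more tightly than valence electrons, so Na tops the IE_2 order.
Valence configurations: C⁺ [He]2s²2p¹, Mg⁺ [Ne]3s¹, Si⁺ [Ne]3s²3p¹.
Approximate IE_2 values (kJ/mol): C 2353, Mg 1451, Na 4562, Si 1577.
Overall IE_2 order: Mg < Si < C < Na.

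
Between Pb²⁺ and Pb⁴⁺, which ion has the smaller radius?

Pb⁴⁺

Both ions have Z = 82 protons, but Pb⁴⁺ has lost more electrons, so its remaining electrons feel a larger effective nuclear charge per electron and are pulled in more tightly.
Higher positive charge → smaller ion, so Pb²⁺ > Pb⁴⁺.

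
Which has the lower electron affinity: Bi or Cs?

Cs

Cs is in period 6, group 1; Bi is in period 6, group 15.
Electron affinity generally becomes more exothermic across a period toward the halogens and less exothermic down a group.
All lie in period 6, so electron affinity increases left to right.
So Cs has the lower electron affinity (Cs < Bi).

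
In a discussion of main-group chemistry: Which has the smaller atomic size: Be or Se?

Be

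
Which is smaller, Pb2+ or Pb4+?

Both ions have Z = 82 protons, but Pb4+ has lost more electrons, so its remaining electrons feel a larger effective nuclear charge per electron and are pulled in more tightly.
Higher positive charge → smaller ion, so Pb2+ > Pb4+.

Pb4+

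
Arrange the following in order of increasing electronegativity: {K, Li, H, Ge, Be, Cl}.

H is in period 1, group 1; Li is in period 2, group 1; Be is in period 2, group 2; Cl is in period 3, group 17; K is in period 4, group 1; Ge is in period 4, group 14.
Atoms toward the upper right of the periodic table pull bonding electrons most strongly.
These span different periods and groups, so the two trends combine.
Li > K: they share group 1; the group trend gives Li the larger value.
Be > Li: Be lies to the right of Li in period 2, so the across-period effect alone puts Be higher.
Ge > Be: period and group pull opposite ways; the across-period shift dominates (2.01 vs 1.57).
H > Ge: period and group pull opposite ways; the down-group shift dominates (2.20 vs 2.01).
Cl > H: the two effects oppose for this pair; the across-period effect wins (3.16 vs 2.20).
For reference (Pauling): H 2.20, Li 0.98, Be 1.57, Cl 3.16, K 0.82, Ge 2.01.
So from lowest to highest: K < Li < Be < Ge < H < Cl.

K < Li < Be < Ge < H < Cl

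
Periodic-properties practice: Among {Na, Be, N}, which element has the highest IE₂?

Na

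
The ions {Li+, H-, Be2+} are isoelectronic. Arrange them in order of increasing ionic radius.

All of these have 2 electrons, so size is governed by nuclear charge alone: the more protons, the stronger the pull on the same electron cloud, and the smaller the ion.
Nuclear charges: Be2+ (Z=4), Li+ (Z=3), H- (Z=1).
Smallest to largest: Be2+ < Li+ < H-.

Be2+ < Li+ < H-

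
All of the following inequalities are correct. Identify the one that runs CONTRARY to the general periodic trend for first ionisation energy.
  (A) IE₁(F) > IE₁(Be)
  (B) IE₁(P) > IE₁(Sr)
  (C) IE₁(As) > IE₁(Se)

The general trend: first ionisation energy increases across a period and decreases down a group.
(A) F (period 2, group 17) vs Be (period 2, group 2): the stated order agrees with the simple trend.
(B) P (period 3, group 15) vs Sr (period 5, group 2): the stated order agrees with the simple trend.
(C) As (period 4, group 15) vs Se (period 4, group 16): the stated order contradicts the simple trend.
The exception is (C): Se (4p⁴) ionizes more easily than half-filled As (4p³).

(C)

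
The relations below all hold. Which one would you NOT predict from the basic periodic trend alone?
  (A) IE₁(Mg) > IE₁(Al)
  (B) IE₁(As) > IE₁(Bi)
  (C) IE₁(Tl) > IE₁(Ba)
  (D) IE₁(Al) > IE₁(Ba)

(A)

The general trend: first ionisation energy increases across a period and decreases down a group.
(A) Mg (period 3, group 2) vs Al (period 3, group 13): the stated order contradicts the simple trend.
(B) As (period 4, group 15) vs Bi (period 6, group 15): the stated order agrees with the simple trend.
(C) Tl (period 6, group 13) vs Ba (period 6, group 2): the stated order agrees with the simple trend.
(D) Al (period 3, group 13) vs Ba (period 6, group 2): the stated order agrees with the simple trend.
The exception is (A): Al's single 3p electron is easier to remove than one from Mg's filled 3s².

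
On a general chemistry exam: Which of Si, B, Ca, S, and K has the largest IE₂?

K

After 1 electron has been removed, what remains? Si⁺ still has 3 valence electrons; B⁺ still has 2 valence electrons; Ca⁺ still has 1 valence electron; S⁺ still has 5 valence electrons; K⁺ is the bare [Ar] core.
Breaking into a closed-shell core is much more expensive than removing a leftover valence electron — K has the largest IE_2 here.
Valence configurations: Si⁺ [Ne]3s²3p¹, B⁺ [He]2s², Ca⁺ [Ar]4s¹, S⁺ [Ne]3s²3p³.
Tabulated IE_2 (kJ/mol): Si 1577, B 2427, Ca 1145, S 2252, K 3052.
So the second ionization energies run Ca < Si < S < B < K.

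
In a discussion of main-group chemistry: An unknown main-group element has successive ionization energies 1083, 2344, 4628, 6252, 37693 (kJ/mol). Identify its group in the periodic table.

Group 14

Look for the largest jump between consecutive ionization energies: IE5/IE4 ≈ 6.0, far larger than any earlier ratio.
That jump marks the point where a core electron is being removed. So the atom has 4 valence electrons.
A main-group element with 4 valence electrons is in group 14.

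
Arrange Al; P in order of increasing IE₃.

Al < P

The third ionization energy removes an electron from the +2 ion. For each element: Al²⁺ still has 1 valence electron; P²⁺ still has 3 valence electrons.
All are still removing valence electrons, so compare the +2 ions as you would atoms: IE_3 generally rises across a period (higher Z_eff) and falls down a group (larger shell), subject to the usual subshell exceptions.
Valence configurations: Al²⁺ [Ne]3s¹, P²⁺ [Ne]3s²3p¹.
The numbers (kJ/mol): Al 2745, P 2914.
So the third ionization energies run Al < P.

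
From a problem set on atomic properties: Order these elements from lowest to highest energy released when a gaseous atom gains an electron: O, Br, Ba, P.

Ba, P, O, Br

EA tends to increase across a period and decrease down a group, though the pattern is less regular than for IE or radius.
These span different periods and groups, so the two trends combine.
P > Ba: relative to Ba, both the across-period and down-group shifts push P's electron affinity up.
O > P: relative to P, both the across-period and down-group shifts push O's electron affinity up.
Br > O: the two effects oppose for this pair; the across-period effect wins (325 vs 141 kJ/mol).
Approximate values (kJ/mol): O 141, P 72, Br 325, Ba 14.
So from lowest to highest: Ba < P < O < Br.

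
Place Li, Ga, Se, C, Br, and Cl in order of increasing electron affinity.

Ga, Li, C, Se, Br, Cl

EA tends to increase across a period and decrease down a group, though the pattern is less regular than for IE or radius.
Here both period and group differ, so the two effects have to be weighed against each other.
Li > Ga: period and group pull opposite ways; the down-group shift dominates (60 vs 29 kJ/mol).
C > Li: C lies to the right of Li in period 2, so the across-period effect alone puts C higher.
Se > C: period and group pull opposite ways; the across-period shift dominates (195 vs 122 kJ/mol).
Br > Se: both are in period 4; the period trend gives Br the larger value.
Cl > Br: they share group 17; the group trend gives Cl the larger value.
Tabulated electron affinity (kJ/mol): Li 60, C 122, Cl 349, Ga 29, Se 195, Br 325.
So from lowest to highest: Ga < Li < C < Se < Br < Cl.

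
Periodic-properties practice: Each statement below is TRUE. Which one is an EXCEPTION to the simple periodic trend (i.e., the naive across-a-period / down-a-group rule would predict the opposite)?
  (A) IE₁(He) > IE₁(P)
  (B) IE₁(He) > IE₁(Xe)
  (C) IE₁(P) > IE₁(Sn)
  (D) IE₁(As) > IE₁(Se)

(D)

The general trend: first ionisation energy increases across a period and decreases down a group.
(A) He (period 1, group 18) vs P (period 3, group 15): the stated order agrees with the simple trend.
(B) He (period 1, group 18) vs Xe (period 5, group 18): the stated order agrees with the simple trend.
(C) P (period 3, group 15) vs Sn (period 5, group 14): the stated order agrees with the simple trend.
(D) As (period 4, group 15) vs Se (period 4, group 16): the stated order contradicts the simple trend.
The exception is (D): Se (4p⁴) ionizes more easily than half-filled As (4p³).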